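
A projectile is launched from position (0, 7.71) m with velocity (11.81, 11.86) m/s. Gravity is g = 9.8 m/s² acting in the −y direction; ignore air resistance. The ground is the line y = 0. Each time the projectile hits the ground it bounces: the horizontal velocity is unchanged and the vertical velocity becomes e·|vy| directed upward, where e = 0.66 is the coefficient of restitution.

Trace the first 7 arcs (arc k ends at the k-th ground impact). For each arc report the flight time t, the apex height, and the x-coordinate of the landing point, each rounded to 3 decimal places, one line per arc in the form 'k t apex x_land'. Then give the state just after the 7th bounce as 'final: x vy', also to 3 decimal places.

Arc 1: start y=7.710, vy=11.860 → t=2.953, apex=14.887, x_land=34.877, impact vy=-17.081
  bounce: vy ← 0.66·17.081 = 11.274
Arc 2: start y=0.000, vy=11.274 → t=2.301, apex=6.485, x_land=62.049, impact vy=-11.274
  bounce: vy ← 0.66·11.274 = 7.441
Arc 3: start y=0.000, vy=7.441 → t=1.519, apex=2.825, x_land=79.983, impact vy=-7.441
  bounce: vy ← 0.66·7.441 = 4.911
Arc 4: start y=0.000, vy=4.911 → t=1.002, apex=1.230, x_land=91.819, impact vy=-4.911
  bounce: vy ← 0.66·4.911 = 3.241
Arc 5: start y=0.000, vy=3.241 → t=0.661, apex=0.536, x_land=99.631, impact vy=-3.241
  bounce: vy ← 0.66·3.241 = 2.139
Arc 6: start y=0.000, vy=2.139 → t=0.437, apex=0.233, x_land=104.787, impact vy=-2.139
  bounce: vy ← 0.66·2.139 = 1.412
Arc 7: start y=0.000, vy=1.412 → t=0.288, apex=0.102, x_land=108.190, impact vy=-1.412
  bounce: vy ← 0.66·1.412 = 0.932

1 2.953 14.887 34.877
2 2.301 6.485 62.049
3 1.519 2.825 79.983
4 1.002 1.230 91.819
5 0.661 0.536 99.631
6 0.437 0.233 104.787
7 0.288 0.102 108.190
final: 108.190 0.932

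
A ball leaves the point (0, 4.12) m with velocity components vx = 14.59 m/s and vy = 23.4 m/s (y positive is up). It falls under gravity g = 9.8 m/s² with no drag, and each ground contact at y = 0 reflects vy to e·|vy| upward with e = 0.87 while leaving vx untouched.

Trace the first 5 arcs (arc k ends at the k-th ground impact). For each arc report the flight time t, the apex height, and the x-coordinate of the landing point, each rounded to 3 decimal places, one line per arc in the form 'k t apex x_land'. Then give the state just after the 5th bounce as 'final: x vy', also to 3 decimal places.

Arc 1: start y=4.120, vy=23.400 → t=4.946, apex=32.057, x_land=72.155, impact vy=-25.066
  bounce: vy ← 0.87·25.066 = 21.808
Arc 2: start y=0.000, vy=21.808 → t=4.451, apex=24.264, x_land=137.088, impact vy=-21.808
  bounce: vy ← 0.87·21.808 = 18.973
Arc 3: start y=0.000, vy=18.973 → t=3.872, apex=18.365, x_land=193.580, impact vy=-18.973
  bounce: vy ← 0.87·18.973 = 16.506
Arc 4: start y=0.000, vy=16.506 → t=3.369, apex=13.901, x_land=242.728, impact vy=-16.506
  bounce: vy ← 0.87·16.506 = 14.360
Arc 5: start y=0.000, vy=14.360 → t=2.931, apex=10.521, x_land=285.487, impact vy=-14.360
  bounce: vy ← 0.87·14.360 = 12.493

1 4.946 32.057 72.155
2 4.451 24.264 137.088
3 3.872 18.365 193.580
4 3.369 13.901 242.728
5 2.931 10.521 285.487
final: 285.487 12.493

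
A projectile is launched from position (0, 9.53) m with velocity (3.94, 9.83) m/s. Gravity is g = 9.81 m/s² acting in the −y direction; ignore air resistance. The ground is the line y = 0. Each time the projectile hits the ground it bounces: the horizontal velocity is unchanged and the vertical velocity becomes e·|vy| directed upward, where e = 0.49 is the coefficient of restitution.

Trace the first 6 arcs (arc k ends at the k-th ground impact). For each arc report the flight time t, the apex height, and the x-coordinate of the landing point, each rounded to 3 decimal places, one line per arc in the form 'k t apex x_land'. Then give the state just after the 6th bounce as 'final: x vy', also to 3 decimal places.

Arc 1: start y=9.530, vy=9.830 → t=2.719, apex=14.455, x_land=10.712, impact vy=-16.841
  bounce: vy ← 0.49·16.841 = 8.252
Arc 2: start y=0.000, vy=8.252 → t=1.682, apex=3.471, x_land=17.340, impact vy=-8.252
  bounce: vy ← 0.49·8.252 = 4.043
Arc 3: start y=0.000, vy=4.043 → t=0.824, apex=0.833, x_land=20.588, impact vy=-4.043
  bounce: vy ← 0.49·4.043 = 1.981
Arc 4: start y=0.000, vy=1.981 → t=0.404, apex=0.200, x_land=22.180, impact vy=-1.981
  bounce: vy ← 0.49·1.981 = 0.971
Arc 5: start y=0.000, vy=0.971 → t=0.198, apex=0.048, x_land=22.959, impact vy=-0.971
  bounce: vy ← 0.49·0.971 = 0.476
Arc 6: start y=0.000, vy=0.476 → t=0.097, apex=0.012, x_land=23.342, impact vy=-0.476
  bounce: vy ← 0.49·0.476 = 0.233

1 2.719 14.455 10.712
2 1.682 3.471 17.340
3 0.824 0.833 20.588
4 0.404 0.200 22.180
5 0.198 0.048 22.959
6 0.097 0.012 23.342
final: 23.342 0.233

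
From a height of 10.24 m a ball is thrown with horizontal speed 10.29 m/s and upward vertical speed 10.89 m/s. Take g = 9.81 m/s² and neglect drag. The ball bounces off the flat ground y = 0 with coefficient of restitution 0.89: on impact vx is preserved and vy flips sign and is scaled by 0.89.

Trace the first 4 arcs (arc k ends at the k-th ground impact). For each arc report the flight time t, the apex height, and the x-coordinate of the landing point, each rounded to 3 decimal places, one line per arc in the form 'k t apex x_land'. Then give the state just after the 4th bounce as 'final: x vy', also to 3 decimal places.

Arc 1: start y=10.240, vy=10.890 → t=2.932, apex=16.284, x_land=30.172, impact vy=-17.875
  bounce: vy ← 0.89·17.875 = 15.908
Arc 2: start y=0.000, vy=15.908 → t=3.243, apex=12.899, x_land=63.546, impact vy=-15.908
  bounce: vy ← 0.89·15.908 = 14.158
Arc 3: start y=0.000, vy=14.158 → t=2.887, apex=10.217, x_land=93.248, impact vy=-14.158
  bounce: vy ← 0.89·14.158 = 12.601
Arc 4: start y=0.000, vy=12.601 → t=2.569, apex=8.093, x_land=119.683, impact vy=-12.601
  bounce: vy ← 0.89·12.601 = 11.215

1 2.932 16.284 30.172
2 3.243 12.899 63.546
3 2.887 10.217 93.248
4 2.569 8.093 119.683
final: 119.683 11.215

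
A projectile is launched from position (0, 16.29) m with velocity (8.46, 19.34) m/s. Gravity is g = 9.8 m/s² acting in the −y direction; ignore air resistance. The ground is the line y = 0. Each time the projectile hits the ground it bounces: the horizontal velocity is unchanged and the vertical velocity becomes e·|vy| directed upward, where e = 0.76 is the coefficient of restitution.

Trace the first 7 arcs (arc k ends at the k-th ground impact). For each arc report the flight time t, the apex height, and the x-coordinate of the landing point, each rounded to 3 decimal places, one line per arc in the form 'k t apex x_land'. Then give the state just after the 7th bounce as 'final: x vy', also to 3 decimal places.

Arc 1: start y=16.290, vy=19.340 → t=4.660, apex=35.373, x_land=39.426, impact vy=-26.331
  bounce: vy ← 0.76·26.331 = 20.012
Arc 2: start y=0.000, vy=20.012 → t=4.084, apex=20.432, x_land=73.977, impact vy=-20.012
  bounce: vy ← 0.76·20.012 = 15.209
Arc 3: start y=0.000, vy=15.209 → t=3.104, apex=11.801, x_land=100.235, impact vy=-15.209
  bounce: vy ← 0.76·15.209 = 11.559
Arc 4: start y=0.000, vy=11.559 → t=2.359, apex=6.816, x_land=120.191, impact vy=-11.559
  bounce: vy ← 0.76·11.559 = 8.785
Arc 5: start y=0.000, vy=8.785 → t=1.793, apex=3.937, x_land=135.358, impact vy=-8.785
  bounce: vy ← 0.76·8.785 = 6.676
Arc 6: start y=0.000, vy=6.676 → t=1.363, apex=2.274, x_land=146.885, impact vy=-6.676
  bounce: vy ← 0.76·6.676 = 5.074
Arc 7: start y=0.000, vy=5.074 → t=1.036, apex=1.314, x_land=155.645, impact vy=-5.074
  bounce: vy ← 0.76·5.074 = 3.856

1 4.660 35.373 39.426
2 4.084 20.432 73.977
3 3.104 11.801 100.235
4 2.359 6.816 120.191
5 1.793 3.937 135.358
6 1.363 2.274 146.885
7 1.036 1.314 155.645
final: 155.645 3.856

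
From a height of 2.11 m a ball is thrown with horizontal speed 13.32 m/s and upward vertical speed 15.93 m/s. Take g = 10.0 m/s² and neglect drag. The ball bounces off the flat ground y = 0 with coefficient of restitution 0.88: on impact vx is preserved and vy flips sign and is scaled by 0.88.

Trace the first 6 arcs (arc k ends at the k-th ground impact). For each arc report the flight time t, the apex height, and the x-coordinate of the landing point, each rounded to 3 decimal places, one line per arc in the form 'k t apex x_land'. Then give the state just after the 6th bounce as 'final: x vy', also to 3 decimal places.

Arc 1: start y=2.110, vy=15.930 → t=3.313, apex=14.798, x_land=44.134, impact vy=-17.204
  bounce: vy ← 0.88·17.204 = 15.139
Arc 2: start y=0.000, vy=15.139 → t=3.028, apex=11.460, x_land=84.465, impact vy=-15.139
  bounce: vy ← 0.88·15.139 = 13.322
Arc 3: start y=0.000, vy=13.322 → t=2.664, apex=8.874, x_land=119.956, impact vy=-13.322
  bounce: vy ← 0.88·13.322 = 11.724
Arc 4: start y=0.000, vy=11.724 → t=2.345, apex=6.872, x_land=151.188, impact vy=-11.724
  bounce: vy ← 0.88·11.724 = 10.317
Arc 5: start y=0.000, vy=10.317 → t=2.063, apex=5.322, x_land=178.672, impact vy=-10.317
  bounce: vy ← 0.88·10.317 = 9.079
Arc 6: start y=0.000, vy=9.079 → t=1.816, apex=4.121, x_land=202.859, impact vy=-9.079
  bounce: vy ← 0.88·9.079 = 7.989

1 3.313 14.798 44.134
2 3.028 11.460 84.465
3 2.664 8.874 119.956
4 2.345 6.872 151.188
5 2.063 5.322 178.672
6 1.816 4.121 202.859
final: 202.859 7.989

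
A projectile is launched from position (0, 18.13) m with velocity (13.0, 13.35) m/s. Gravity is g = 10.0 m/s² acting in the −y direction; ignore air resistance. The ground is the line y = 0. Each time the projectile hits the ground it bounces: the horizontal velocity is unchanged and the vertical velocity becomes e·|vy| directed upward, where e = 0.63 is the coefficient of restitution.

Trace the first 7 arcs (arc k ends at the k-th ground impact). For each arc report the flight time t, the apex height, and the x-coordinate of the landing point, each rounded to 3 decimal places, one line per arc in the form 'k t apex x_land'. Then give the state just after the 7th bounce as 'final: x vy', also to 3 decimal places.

Arc 1: start y=18.130, vy=13.350 → t=3.661, apex=27.041, x_land=47.587, impact vy=-23.256
  bounce: vy ← 0.63·23.256 = 14.651
Arc 2: start y=0.000, vy=14.651 → t=2.930, apex=10.733, x_land=85.680, impact vy=-14.651
  bounce: vy ← 0.63·14.651 = 9.230
Arc 3: start y=0.000, vy=9.230 → t=1.846, apex=4.260, x_land=109.678, impact vy=-9.230
  bounce: vy ← 0.63·9.230 = 5.815
Arc 4: start y=0.000, vy=5.815 → t=1.163, apex=1.691, x_land=124.797, impact vy=-5.815
  bounce: vy ← 0.63·5.815 = 3.663
Arc 5: start y=0.000, vy=3.663 → t=0.733, apex=0.671, x_land=134.322, impact vy=-3.663
  bounce: vy ← 0.63·3.663 = 2.308
Arc 6: start y=0.000, vy=2.308 → t=0.462, apex=0.266, x_land=140.323, impact vy=-2.308
  bounce: vy ← 0.63·2.308 = 1.454
Arc 7: start y=0.000, vy=1.454 → t=0.291, apex=0.106, x_land=144.103, impact vy=-1.454
  bounce: vy ← 0.63·1.454 = 0.916

1 3.661 27.041 47.587
2 2.930 10.733 85.680
3 1.846 4.260 109.678
4 1.163 1.691 124.797
5 0.733 0.671 134.322
6 0.462 0.266 140.323
7 0.291 0.106 144.103
final: 144.103 0.916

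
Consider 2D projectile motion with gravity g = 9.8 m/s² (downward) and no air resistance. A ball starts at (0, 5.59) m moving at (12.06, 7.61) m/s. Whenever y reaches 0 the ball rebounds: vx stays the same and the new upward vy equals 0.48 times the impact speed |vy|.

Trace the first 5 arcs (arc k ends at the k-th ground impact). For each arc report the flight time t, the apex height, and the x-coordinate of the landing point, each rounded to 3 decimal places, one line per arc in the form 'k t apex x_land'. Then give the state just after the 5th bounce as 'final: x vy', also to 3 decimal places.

1 2.097 8.545 25.291
2 1.268 1.969 40.579
3 0.609 0.454 47.918
4 0.292 0.105 51.440
5 0.140 0.024 53.131
final: 53.131 0.330

Arc 1: start y=5.590, vy=7.610 → t=2.097, apex=8.545, x_land=25.291, impact vy=-12.941
  bounce: vy ← 0.48·12.941 = 6.212
Arc 2: start y=0.000, vy=6.212 → t=1.268, apex=1.969, x_land=40.579, impact vy=-6.212
  bounce: vy ← 0.48·6.212 = 2.982
Arc 3: start y=0.000, vy=2.982 → t=0.609, apex=0.454, x_land=47.918, impact vy=-2.982
  bounce: vy ← 0.48·2.982 = 1.431
Arc 4: start y=0.000, vy=1.431 → t=0.292, apex=0.105, x_land=51.440, impact vy=-1.431
  bounce: vy ← 0.48·1.431 = 0.687
Arc 5: start y=0.000, vy=0.687 → t=0.140, apex=0.024, x_land=53.131, impact vy=-0.687
  bounce: vy ← 0.48·0.687 = 0.330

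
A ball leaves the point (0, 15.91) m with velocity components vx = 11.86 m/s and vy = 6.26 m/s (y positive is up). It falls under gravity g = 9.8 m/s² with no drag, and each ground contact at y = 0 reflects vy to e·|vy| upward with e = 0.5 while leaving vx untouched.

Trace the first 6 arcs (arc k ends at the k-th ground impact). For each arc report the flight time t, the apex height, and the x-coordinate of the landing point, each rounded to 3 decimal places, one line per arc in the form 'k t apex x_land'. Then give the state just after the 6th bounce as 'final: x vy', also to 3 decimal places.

Arc 1: start y=15.910, vy=6.260 → t=2.551, apex=17.909, x_land=30.250, impact vy=-18.736
  bounce: vy ← 0.5·18.736 = 9.368
Arc 2: start y=0.000, vy=9.368 → t=1.912, apex=4.477, x_land=52.924, impact vy=-9.368
  bounce: vy ← 0.5·9.368 = 4.684
Arc 3: start y=0.000, vy=4.684 → t=0.956, apex=1.119, x_land=64.261, impact vy=-4.684
  bounce: vy ← 0.5·4.684 = 2.342
Arc 4: start y=0.000, vy=2.342 → t=0.478, apex=0.280, x_land=69.929, impact vy=-2.342
  bounce: vy ← 0.5·2.342 = 1.171
Arc 5: start y=0.000, vy=1.171 → t=0.239, apex=0.070, x_land=72.763, impact vy=-1.171
  bounce: vy ← 0.5·1.171 = 0.585
Arc 6: start y=0.000, vy=0.585 → t=0.119, apex=0.017, x_land=74.181, impact vy=-0.585
  bounce: vy ← 0.5·0.585 = 0.293

1 2.551 17.909 30.250
2 1.912 4.477 52.924
3 0.956 1.119 64.261
4 0.478 0.280 69.929
5 0.239 0.070 72.763
6 0.119 0.017 74.181
final: 74.181 0.293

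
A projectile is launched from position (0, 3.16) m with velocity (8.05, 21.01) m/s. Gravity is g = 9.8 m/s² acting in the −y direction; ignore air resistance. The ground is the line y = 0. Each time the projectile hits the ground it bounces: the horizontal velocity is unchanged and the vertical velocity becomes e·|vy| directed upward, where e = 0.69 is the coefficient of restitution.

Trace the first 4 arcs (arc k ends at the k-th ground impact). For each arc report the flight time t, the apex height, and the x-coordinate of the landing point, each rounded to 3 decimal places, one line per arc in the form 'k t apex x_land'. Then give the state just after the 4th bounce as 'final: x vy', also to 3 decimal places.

Arc 1: start y=3.160, vy=21.010 → t=4.433, apex=25.681, x_land=35.687, impact vy=-22.436
  bounce: vy ← 0.69·22.436 = 15.481
Arc 2: start y=0.000, vy=15.481 → t=3.159, apex=12.227, x_land=61.120, impact vy=-15.481
  bounce: vy ← 0.69·15.481 = 10.682
Arc 3: start y=0.000, vy=10.682 → t=2.180, apex=5.821, x_land=78.668, impact vy=-10.682
  bounce: vy ← 0.69·10.682 = 7.370
Arc 4: start y=0.000, vy=7.370 → t=1.504, apex=2.771, x_land=90.776, impact vy=-7.370
  bounce: vy ← 0.69·7.370 = 5.086

1 4.433 25.681 35.687
2 3.159 12.227 61.120
3 2.180 5.821 78.668
4 1.504 2.771 90.776
final: 90.776 5.086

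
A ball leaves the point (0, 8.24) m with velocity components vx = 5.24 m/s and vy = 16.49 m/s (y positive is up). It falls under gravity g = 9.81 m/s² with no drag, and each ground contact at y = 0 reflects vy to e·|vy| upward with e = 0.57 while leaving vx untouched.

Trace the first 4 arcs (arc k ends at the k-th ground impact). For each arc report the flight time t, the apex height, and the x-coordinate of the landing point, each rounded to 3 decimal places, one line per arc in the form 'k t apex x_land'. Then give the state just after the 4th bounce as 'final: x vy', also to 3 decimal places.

Arc 1: start y=8.240, vy=16.490 → t=3.804, apex=22.099, x_land=19.931, impact vy=-20.823
  bounce: vy ← 0.57·20.823 = 11.869
Arc 2: start y=0.000, vy=11.869 → t=2.420, apex=7.180, x_land=32.610, impact vy=-11.869
  bounce: vy ← 0.57·11.869 = 6.765
Arc 3: start y=0.000, vy=6.765 → t=1.379, apex=2.333, x_land=39.838, impact vy=-6.765
  bounce: vy ← 0.57·6.765 = 3.856
Arc 4: start y=0.000, vy=3.856 → t=0.786, apex=0.758, x_land=43.957, impact vy=-3.856
  bounce: vy ← 0.57·3.856 = 2.198

1 3.804 22.099 19.931
2 2.420 7.180 32.610
3 1.379 2.333 39.838
4 0.786 0.758 43.957
final: 43.957 2.198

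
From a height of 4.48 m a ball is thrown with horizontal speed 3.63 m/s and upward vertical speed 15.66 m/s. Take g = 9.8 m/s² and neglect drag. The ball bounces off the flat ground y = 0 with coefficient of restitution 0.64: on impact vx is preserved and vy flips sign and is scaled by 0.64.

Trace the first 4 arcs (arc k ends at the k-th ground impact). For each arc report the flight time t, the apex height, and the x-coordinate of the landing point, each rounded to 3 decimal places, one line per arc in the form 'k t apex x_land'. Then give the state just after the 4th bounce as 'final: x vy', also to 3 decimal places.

Arc 1: start y=4.480, vy=15.660 → t=3.460, apex=16.992, x_land=12.560, impact vy=-18.249
  bounce: vy ← 0.64·18.249 = 11.680
Arc 2: start y=0.000, vy=11.680 → t=2.384, apex=6.960, x_land=21.213, impact vy=-11.680
  bounce: vy ← 0.64·11.680 = 7.475
Arc 3: start y=0.000, vy=7.475 → t=1.526, apex=2.851, x_land=26.750, impact vy=-7.475
  bounce: vy ← 0.64·7.475 = 4.784
Arc 4: start y=0.000, vy=4.784 → t=0.976, apex=1.168, x_land=30.294, impact vy=-4.784
  bounce: vy ← 0.64·4.784 = 3.062

1 3.460 16.992 12.560
2 2.384 6.960 21.213
3 1.526 2.851 26.750
4 0.976 1.168 30.294
final: 30.294 3.062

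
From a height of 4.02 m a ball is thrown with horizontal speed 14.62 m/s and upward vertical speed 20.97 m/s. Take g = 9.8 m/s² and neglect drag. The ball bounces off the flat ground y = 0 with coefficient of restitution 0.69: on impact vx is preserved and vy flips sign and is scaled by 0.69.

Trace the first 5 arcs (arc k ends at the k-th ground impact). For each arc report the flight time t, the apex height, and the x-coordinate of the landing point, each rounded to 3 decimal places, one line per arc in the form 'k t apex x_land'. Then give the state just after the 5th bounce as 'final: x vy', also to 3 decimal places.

Arc 1: start y=4.020, vy=20.970 → t=4.463, apex=26.456, x_land=65.255, impact vy=-22.771
  bounce: vy ← 0.69·22.771 = 15.712
Arc 2: start y=0.000, vy=15.712 → t=3.207, apex=12.596, x_land=112.135, impact vy=-15.712
  bounce: vy ← 0.69·15.712 = 10.841
Arc 3: start y=0.000, vy=10.841 → t=2.213, apex=5.997, x_land=144.482, impact vy=-10.841
  bounce: vy ← 0.69·10.841 = 7.481
Arc 4: start y=0.000, vy=7.481 → t=1.527, apex=2.855, x_land=166.802, impact vy=-7.481
  bounce: vy ← 0.69·7.481 = 5.162
Arc 5: start y=0.000, vy=5.162 → t=1.053, apex=1.359, x_land=182.202, impact vy=-5.162
  bounce: vy ← 0.69·5.162 = 3.562

1 4.463 26.456 65.255
2 3.207 12.596 112.135
3 2.213 5.997 144.482
4 1.527 2.855 166.802
5 1.053 1.359 182.202
final: 182.202 3.562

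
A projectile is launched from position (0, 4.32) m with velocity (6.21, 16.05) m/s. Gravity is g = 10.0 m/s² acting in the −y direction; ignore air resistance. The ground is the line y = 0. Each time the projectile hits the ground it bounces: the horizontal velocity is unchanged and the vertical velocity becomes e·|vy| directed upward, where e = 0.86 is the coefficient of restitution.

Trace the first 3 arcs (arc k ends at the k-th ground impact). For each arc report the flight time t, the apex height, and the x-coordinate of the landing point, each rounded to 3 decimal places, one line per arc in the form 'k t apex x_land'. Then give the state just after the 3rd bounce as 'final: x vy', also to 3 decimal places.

Arc 1: start y=4.320, vy=16.050 → t=3.460, apex=17.200, x_land=21.485, impact vy=-18.547
  bounce: vy ← 0.86·18.547 = 15.951
Arc 2: start y=0.000, vy=15.951 → t=3.190, apex=12.721, x_land=41.296, impact vy=-15.951
  bounce: vy ← 0.86·15.951 = 13.718
Arc 3: start y=0.000, vy=13.718 → t=2.744, apex=9.409, x_land=58.333, impact vy=-13.718
  bounce: vy ← 0.86·13.718 = 11.797

1 3.460 17.200 21.485
2 3.190 12.721 41.296
3 2.744 9.409 58.333
final: 58.333 11.797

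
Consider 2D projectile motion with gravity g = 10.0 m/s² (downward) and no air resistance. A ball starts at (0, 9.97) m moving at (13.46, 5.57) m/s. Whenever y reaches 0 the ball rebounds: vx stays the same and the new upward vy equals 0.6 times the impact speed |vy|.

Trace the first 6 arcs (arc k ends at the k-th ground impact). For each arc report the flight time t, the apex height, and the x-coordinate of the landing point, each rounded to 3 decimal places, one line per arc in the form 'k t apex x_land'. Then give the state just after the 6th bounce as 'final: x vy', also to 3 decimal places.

1 2.075 11.521 27.929
2 1.822 4.148 52.448
3 1.093 1.493 67.159
4 0.656 0.538 75.985
5 0.393 0.194 81.281
6 0.236 0.070 84.459
final: 84.459 0.708

Arc 1: start y=9.970, vy=5.570 → t=2.075, apex=11.521, x_land=27.929, impact vy=-15.180
  bounce: vy ← 0.6·15.180 = 9.108
Arc 2: start y=0.000, vy=9.108 → t=1.822, apex=4.148, x_land=52.448, impact vy=-9.108
  bounce: vy ← 0.6·9.108 = 5.465
Arc 3: start y=0.000, vy=5.465 → t=1.093, apex=1.493, x_land=67.159, impact vy=-5.465
  bounce: vy ← 0.6·5.465 = 3.279
Arc 4: start y=0.000, vy=3.279 → t=0.656, apex=0.538, x_land=75.985, impact vy=-3.279
  bounce: vy ← 0.6·3.279 = 1.967
Arc 5: start y=0.000, vy=1.967 → t=0.393, apex=0.194, x_land=81.281, impact vy=-1.967
  bounce: vy ← 0.6·1.967 = 1.180
Arc 6: start y=0.000, vy=1.180 → t=0.236, apex=0.070, x_land=84.459, impact vy=-1.180
  bounce: vy ← 0.6·1.180 = 0.708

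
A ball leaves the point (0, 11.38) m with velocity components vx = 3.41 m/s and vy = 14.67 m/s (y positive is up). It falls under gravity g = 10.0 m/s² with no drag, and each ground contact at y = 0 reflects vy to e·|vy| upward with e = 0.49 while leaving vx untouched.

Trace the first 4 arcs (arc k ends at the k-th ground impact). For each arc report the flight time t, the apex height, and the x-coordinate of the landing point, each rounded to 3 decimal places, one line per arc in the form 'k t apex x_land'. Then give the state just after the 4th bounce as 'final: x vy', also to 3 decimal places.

Arc 1: start y=11.380, vy=14.670 → t=3.571, apex=22.140, x_land=12.178, impact vy=-21.043
  bounce: vy ← 0.49·21.043 = 10.311
Arc 2: start y=0.000, vy=10.311 → t=2.062, apex=5.316, x_land=19.210, impact vy=-10.311
  bounce: vy ← 0.49·10.311 = 5.052
Arc 3: start y=0.000, vy=5.052 → t=1.010, apex=1.276, x_land=22.656, impact vy=-5.052
  bounce: vy ← 0.49·5.052 = 2.476
Arc 4: start y=0.000, vy=2.476 → t=0.495, apex=0.306, x_land=24.344, impact vy=-2.476
  bounce: vy ← 0.49·2.476 = 1.213

1 3.571 22.140 12.178
2 2.062 5.316 19.210
3 1.010 1.276 22.656
4 0.495 0.306 24.344
final: 24.344 1.213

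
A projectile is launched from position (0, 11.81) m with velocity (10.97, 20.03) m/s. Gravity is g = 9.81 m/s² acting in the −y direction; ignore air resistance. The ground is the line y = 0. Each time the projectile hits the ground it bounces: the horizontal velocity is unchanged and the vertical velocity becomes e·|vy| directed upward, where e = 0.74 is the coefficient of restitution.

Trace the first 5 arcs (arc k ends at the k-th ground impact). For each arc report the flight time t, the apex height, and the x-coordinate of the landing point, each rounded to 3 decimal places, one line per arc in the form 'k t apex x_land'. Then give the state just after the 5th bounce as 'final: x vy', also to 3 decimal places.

Arc 1: start y=11.810, vy=20.030 → t=4.606, apex=32.259, x_land=50.531, impact vy=-25.158
  bounce: vy ← 0.74·25.158 = 18.617
Arc 2: start y=0.000, vy=18.617 → t=3.795, apex=17.665, x_land=92.167, impact vy=-18.617
  bounce: vy ← 0.74·18.617 = 13.776
Arc 3: start y=0.000, vy=13.776 → t=2.809, apex=9.673, x_land=122.978, impact vy=-13.776
  bounce: vy ← 0.74·13.776 = 10.195
Arc 4: start y=0.000, vy=10.195 → t=2.078, apex=5.297, x_land=145.778, impact vy=-10.195
  bounce: vy ← 0.74·10.195 = 7.544
Arc 5: start y=0.000, vy=7.544 → t=1.538, apex=2.901, x_land=162.650, impact vy=-7.544
  bounce: vy ← 0.74·7.544 = 5.583

1 4.606 32.259 50.531
2 3.795 17.665 92.167
3 2.809 9.673 122.978
4 2.078 5.297 145.778
5 1.538 2.901 162.650
final: 162.650 5.583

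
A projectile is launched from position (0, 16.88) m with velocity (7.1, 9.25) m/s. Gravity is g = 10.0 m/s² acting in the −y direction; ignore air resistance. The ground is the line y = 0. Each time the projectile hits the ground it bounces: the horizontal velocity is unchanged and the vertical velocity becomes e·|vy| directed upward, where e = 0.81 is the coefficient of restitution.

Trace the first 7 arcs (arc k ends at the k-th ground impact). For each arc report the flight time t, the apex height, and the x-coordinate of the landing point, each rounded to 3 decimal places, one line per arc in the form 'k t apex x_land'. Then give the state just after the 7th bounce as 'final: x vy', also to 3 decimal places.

Arc 1: start y=16.880, vy=9.250 → t=2.982, apex=21.158, x_land=21.173, impact vy=-20.571
  bounce: vy ← 0.81·20.571 = 16.662
Arc 2: start y=0.000, vy=16.662 → t=3.332, apex=13.882, x_land=44.834, impact vy=-16.662
  bounce: vy ← 0.81·16.662 = 13.497
Arc 3: start y=0.000, vy=13.497 → t=2.699, apex=9.108, x_land=63.999, impact vy=-13.497
  bounce: vy ← 0.81·13.497 = 10.932
Arc 4: start y=0.000, vy=10.932 → t=2.186, apex=5.976, x_land=79.522, impact vy=-10.932
  bounce: vy ← 0.81·10.932 = 8.855
Arc 5: start y=0.000, vy=8.855 → t=1.771, apex=3.921, x_land=92.097, impact vy=-8.855
  bounce: vy ← 0.81·8.855 = 7.173
Arc 6: start y=0.000, vy=7.173 → t=1.435, apex=2.572, x_land=102.282, impact vy=-7.173
  bounce: vy ← 0.81·7.173 = 5.810
Arc 7: start y=0.000, vy=5.810 → t=1.162, apex=1.688, x_land=110.532, impact vy=-5.810
  bounce: vy ← 0.81·5.810 = 4.706

1 2.982 21.158 21.173
2 3.332 13.882 44.834
3 2.699 9.108 63.999
4 2.186 5.976 79.522
5 1.771 3.921 92.097
6 1.435 2.572 102.282
7 1.162 1.688 110.532
final: 110.532 4.706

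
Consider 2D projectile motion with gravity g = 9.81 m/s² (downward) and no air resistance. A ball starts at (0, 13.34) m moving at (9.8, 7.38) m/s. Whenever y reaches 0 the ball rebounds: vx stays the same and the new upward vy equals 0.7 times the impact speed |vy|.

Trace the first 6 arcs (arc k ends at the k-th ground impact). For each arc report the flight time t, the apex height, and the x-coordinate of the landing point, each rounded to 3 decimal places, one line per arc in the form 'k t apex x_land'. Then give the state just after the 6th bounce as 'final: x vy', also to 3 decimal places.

1 2.565 16.116 25.136
2 2.538 7.897 50.005
3 1.776 3.869 67.414
4 1.243 1.896 79.600
5 0.870 0.929 88.130
6 0.609 0.455 94.101
final: 94.101 2.092

Arc 1: start y=13.340, vy=7.380 → t=2.565, apex=16.116, x_land=25.136, impact vy=-17.782
  bounce: vy ← 0.7·17.782 = 12.447
Arc 2: start y=0.000, vy=12.447 → t=2.538, apex=7.897, x_land=50.005, impact vy=-12.447
  bounce: vy ← 0.7·12.447 = 8.713
Arc 3: start y=0.000, vy=8.713 → t=1.776, apex=3.869, x_land=67.414, impact vy=-8.713
  bounce: vy ← 0.7·8.713 = 6.099
Arc 4: start y=0.000, vy=6.099 → t=1.243, apex=1.896, x_land=79.600, impact vy=-6.099
  bounce: vy ← 0.7·6.099 = 4.269
Arc 5: start y=0.000, vy=4.269 → t=0.870, apex=0.929, x_land=88.130, impact vy=-4.269
  bounce: vy ← 0.7·4.269 = 2.989
Arc 6: start y=0.000, vy=2.989 → t=0.609, apex=0.455, x_land=94.101, impact vy=-2.989
  bounce: vy ← 0.7·2.989 = 2.092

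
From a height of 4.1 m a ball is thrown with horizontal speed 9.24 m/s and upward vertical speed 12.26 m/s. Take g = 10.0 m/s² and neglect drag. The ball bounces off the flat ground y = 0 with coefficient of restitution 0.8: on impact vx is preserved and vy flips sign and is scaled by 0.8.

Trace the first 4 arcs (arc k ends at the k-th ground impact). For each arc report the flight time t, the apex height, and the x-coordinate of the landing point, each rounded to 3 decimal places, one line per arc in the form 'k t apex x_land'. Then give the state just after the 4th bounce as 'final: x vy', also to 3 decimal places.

1 2.750 11.615 25.412
2 2.439 7.434 47.945
3 1.951 4.758 65.971
4 1.561 3.045 80.393
final: 80.393 6.243

Arc 1: start y=4.100, vy=12.260 → t=2.750, apex=11.615, x_land=25.412, impact vy=-15.242
  bounce: vy ← 0.8·15.242 = 12.193
Arc 2: start y=0.000, vy=12.193 → t=2.439, apex=7.434, x_land=47.945, impact vy=-12.193
  bounce: vy ← 0.8·12.193 = 9.755
Arc 3: start y=0.000, vy=9.755 → t=1.951, apex=4.758, x_land=65.971, impact vy=-9.755
  bounce: vy ← 0.8·9.755 = 7.804
Arc 4: start y=0.000, vy=7.804 → t=1.561, apex=3.045, x_land=80.393, impact vy=-7.804
  bounce: vy ← 0.8·7.804 = 6.243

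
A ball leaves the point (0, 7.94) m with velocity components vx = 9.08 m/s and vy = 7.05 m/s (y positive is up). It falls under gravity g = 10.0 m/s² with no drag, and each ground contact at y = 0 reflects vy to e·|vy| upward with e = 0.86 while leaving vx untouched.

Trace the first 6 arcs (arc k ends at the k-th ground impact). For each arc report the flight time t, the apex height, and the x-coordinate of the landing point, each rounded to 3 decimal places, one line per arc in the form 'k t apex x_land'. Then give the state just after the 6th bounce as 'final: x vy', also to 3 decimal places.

1 2.149 10.425 19.513
2 2.484 7.710 42.064
3 2.136 5.703 61.458
4 1.837 4.218 78.137
5 1.580 3.119 92.481
6 1.359 2.307 104.816
final: 104.816 5.842

Arc 1: start y=7.940, vy=7.050 → t=2.149, apex=10.425, x_land=19.513, impact vy=-14.440
  bounce: vy ← 0.86·14.440 = 12.418
Arc 2: start y=0.000, vy=12.418 → t=2.484, apex=7.710, x_land=42.064, impact vy=-12.418
  bounce: vy ← 0.86·12.418 = 10.680
Arc 3: start y=0.000, vy=10.680 → t=2.136, apex=5.703, x_land=61.458, impact vy=-10.680
  bounce: vy ← 0.86·10.680 = 9.184
Arc 4: start y=0.000, vy=9.184 → t=1.837, apex=4.218, x_land=78.137, impact vy=-9.184
  bounce: vy ← 0.86·9.184 = 7.899
Arc 5: start y=0.000, vy=7.899 → t=1.580, apex=3.119, x_land=92.481, impact vy=-7.899
  bounce: vy ← 0.86·7.899 = 6.793
Arc 6: start y=0.000, vy=6.793 → t=1.359, apex=2.307, x_land=104.816, impact vy=-6.793
  bounce: vy ← 0.86·6.793 = 5.842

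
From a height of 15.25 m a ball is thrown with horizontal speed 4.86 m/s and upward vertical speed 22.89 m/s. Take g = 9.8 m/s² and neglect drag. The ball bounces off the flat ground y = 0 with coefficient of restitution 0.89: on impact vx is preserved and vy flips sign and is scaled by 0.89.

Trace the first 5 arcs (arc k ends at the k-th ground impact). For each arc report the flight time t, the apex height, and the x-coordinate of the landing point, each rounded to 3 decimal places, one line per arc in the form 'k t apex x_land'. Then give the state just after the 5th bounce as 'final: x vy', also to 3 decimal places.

1 5.263 41.982 25.577
2 5.210 33.254 50.899
3 4.637 26.341 73.435
4 4.127 20.864 93.492
5 3.673 16.527 111.343
final: 111.343 16.018

Arc 1: start y=15.250, vy=22.890 → t=5.263, apex=41.982, x_land=25.577, impact vy=-28.685
  bounce: vy ← 0.89·28.685 = 25.530
Arc 2: start y=0.000, vy=25.530 → t=5.210, apex=33.254, x_land=50.899, impact vy=-25.530
  bounce: vy ← 0.89·25.530 = 22.722
Arc 3: start y=0.000, vy=22.722 → t=4.637, apex=26.341, x_land=73.435, impact vy=-22.722
  bounce: vy ← 0.89·22.722 = 20.222
Arc 4: start y=0.000, vy=20.222 → t=4.127, apex=20.864, x_land=93.492, impact vy=-20.222
  bounce: vy ← 0.89·20.222 = 17.998
Arc 5: start y=0.000, vy=17.998 → t=3.673, apex=16.527, x_land=111.343, impact vy=-17.998
  bounce: vy ← 0.89·17.998 = 16.018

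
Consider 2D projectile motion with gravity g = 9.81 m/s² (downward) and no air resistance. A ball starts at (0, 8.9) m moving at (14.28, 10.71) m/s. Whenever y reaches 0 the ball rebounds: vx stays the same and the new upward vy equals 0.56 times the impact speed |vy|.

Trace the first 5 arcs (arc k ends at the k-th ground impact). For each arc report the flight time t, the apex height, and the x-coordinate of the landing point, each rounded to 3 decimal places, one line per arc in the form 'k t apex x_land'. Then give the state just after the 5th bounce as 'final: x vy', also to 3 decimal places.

1 2.826 14.746 40.350
2 1.942 4.624 68.081
3 1.087 1.450 83.611
4 0.609 0.455 92.307
5 0.341 0.143 97.177
final: 97.177 0.937

Arc 1: start y=8.900, vy=10.710 → t=2.826, apex=14.746, x_land=40.350, impact vy=-17.009
  bounce: vy ← 0.56·17.009 = 9.525
Arc 2: start y=0.000, vy=9.525 → t=1.942, apex=4.624, x_land=68.081, impact vy=-9.525
  bounce: vy ← 0.56·9.525 = 5.334
Arc 3: start y=0.000, vy=5.334 → t=1.087, apex=1.450, x_land=83.611, impact vy=-5.334
  bounce: vy ← 0.56·5.334 = 2.987
Arc 4: start y=0.000, vy=2.987 → t=0.609, apex=0.455, x_land=92.307, impact vy=-2.987
  bounce: vy ← 0.56·2.987 = 1.673
Arc 5: start y=0.000, vy=1.673 → t=0.341, apex=0.143, x_land=97.177, impact vy=-1.673
  bounce: vy ← 0.56·1.673 = 0.937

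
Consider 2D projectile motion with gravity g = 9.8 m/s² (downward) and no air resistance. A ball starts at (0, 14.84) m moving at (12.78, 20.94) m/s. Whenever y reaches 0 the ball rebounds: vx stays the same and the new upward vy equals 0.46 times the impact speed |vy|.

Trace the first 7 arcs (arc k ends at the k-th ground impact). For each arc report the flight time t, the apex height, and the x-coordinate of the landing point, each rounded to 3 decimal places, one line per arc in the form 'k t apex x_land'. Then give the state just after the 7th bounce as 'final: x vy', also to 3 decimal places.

1 4.892 37.212 62.526
2 2.535 7.874 94.927
3 1.166 1.666 109.832
4 0.536 0.353 116.688
5 0.247 0.075 119.842
6 0.114 0.016 121.292
7 0.052 0.003 121.960
final: 121.960 0.118

Arc 1: start y=14.840, vy=20.940 → t=4.892, apex=37.212, x_land=62.526, impact vy=-27.006
  bounce: vy ← 0.46·27.006 = 12.423
Arc 2: start y=0.000, vy=12.423 → t=2.535, apex=7.874, x_land=94.927, impact vy=-12.423
  bounce: vy ← 0.46·12.423 = 5.715
Arc 3: start y=0.000, vy=5.715 → t=1.166, apex=1.666, x_land=109.832, impact vy=-5.715
  bounce: vy ← 0.46·5.715 = 2.629
Arc 4: start y=0.000, vy=2.629 → t=0.536, apex=0.353, x_land=116.688, impact vy=-2.629
  bounce: vy ← 0.46·2.629 = 1.209
Arc 5: start y=0.000, vy=1.209 → t=0.247, apex=0.075, x_land=119.842, impact vy=-1.209
  bounce: vy ← 0.46·1.209 = 0.556
Arc 6: start y=0.000, vy=0.556 → t=0.114, apex=0.016, x_land=121.292, impact vy=-0.556
  bounce: vy ← 0.46·0.556 = 0.256
Arc 7: start y=0.000, vy=0.256 → t=0.052, apex=0.003, x_land=121.960, impact vy=-0.256
  bounce: vy ← 0.46·0.256 = 0.118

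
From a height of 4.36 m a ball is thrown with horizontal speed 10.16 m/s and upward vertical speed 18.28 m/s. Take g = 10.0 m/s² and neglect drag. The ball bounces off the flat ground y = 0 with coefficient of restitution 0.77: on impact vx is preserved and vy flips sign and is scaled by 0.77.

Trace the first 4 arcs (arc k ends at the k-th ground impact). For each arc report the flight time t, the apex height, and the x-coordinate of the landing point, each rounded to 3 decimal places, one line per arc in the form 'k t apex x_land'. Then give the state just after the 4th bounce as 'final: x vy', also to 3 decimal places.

Arc 1: start y=4.360, vy=18.280 → t=3.881, apex=21.068, x_land=39.428, impact vy=-20.527
  bounce: vy ← 0.77·20.527 = 15.806
Arc 2: start y=0.000, vy=15.806 → t=3.161, apex=12.491, x_land=71.545, impact vy=-15.806
  bounce: vy ← 0.77·15.806 = 12.170
Arc 3: start y=0.000, vy=12.170 → t=2.434, apex=7.406, x_land=96.276, impact vy=-12.170
  bounce: vy ← 0.77·12.170 = 9.371
Arc 4: start y=0.000, vy=9.371 → t=1.874, apex=4.391, x_land=115.318, impact vy=-9.371
  bounce: vy ← 0.77·9.371 = 7.216

1 3.881 21.068 39.428
2 3.161 12.491 71.545
3 2.434 7.406 96.276
4 1.874 4.391 115.318
final: 115.318 7.216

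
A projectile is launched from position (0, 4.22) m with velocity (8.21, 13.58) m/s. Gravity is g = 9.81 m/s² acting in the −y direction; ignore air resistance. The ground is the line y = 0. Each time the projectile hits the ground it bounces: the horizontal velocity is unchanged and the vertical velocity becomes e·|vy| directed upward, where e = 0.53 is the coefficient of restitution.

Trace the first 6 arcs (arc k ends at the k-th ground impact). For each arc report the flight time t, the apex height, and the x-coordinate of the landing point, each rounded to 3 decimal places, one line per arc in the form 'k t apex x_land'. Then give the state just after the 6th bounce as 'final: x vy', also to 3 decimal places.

1 3.051 13.619 25.046
2 1.766 3.826 39.547
3 0.936 1.075 47.233
4 0.496 0.302 51.306
5 0.263 0.085 53.465
6 0.139 0.024 54.609
final: 54.609 0.362

Arc 1: start y=4.220, vy=13.580 → t=3.051, apex=13.619, x_land=25.046, impact vy=-16.347
  bounce: vy ← 0.53·16.347 = 8.664
Arc 2: start y=0.000, vy=8.664 → t=1.766, apex=3.826, x_land=39.547, impact vy=-8.664
  bounce: vy ← 0.53·8.664 = 4.592
Arc 3: start y=0.000, vy=4.592 → t=0.936, apex=1.075, x_land=47.233, impact vy=-4.592
  bounce: vy ← 0.53·4.592 = 2.434
Arc 4: start y=0.000, vy=2.434 → t=0.496, apex=0.302, x_land=51.306, impact vy=-2.434
  bounce: vy ← 0.53·2.434 = 1.290
Arc 5: start y=0.000, vy=1.290 → t=0.263, apex=0.085, x_land=53.465, impact vy=-1.290
  bounce: vy ← 0.53·1.290 = 0.684
Arc 6: start y=0.000, vy=0.684 → t=0.139, apex=0.024, x_land=54.609, impact vy=-0.684
  bounce: vy ← 0.53·0.684 = 0.362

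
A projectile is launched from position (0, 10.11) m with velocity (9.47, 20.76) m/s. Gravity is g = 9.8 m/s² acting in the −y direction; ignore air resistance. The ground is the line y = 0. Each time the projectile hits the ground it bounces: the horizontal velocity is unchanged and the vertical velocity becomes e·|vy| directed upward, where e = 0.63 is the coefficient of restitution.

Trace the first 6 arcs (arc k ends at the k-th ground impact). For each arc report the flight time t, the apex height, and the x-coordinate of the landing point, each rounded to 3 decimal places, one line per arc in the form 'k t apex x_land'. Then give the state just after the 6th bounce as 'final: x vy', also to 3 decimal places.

Arc 1: start y=10.110, vy=20.760 → t=4.678, apex=32.099, x_land=44.299, impact vy=-25.083
  bounce: vy ← 0.63·25.083 = 15.802
Arc 2: start y=0.000, vy=15.802 → t=3.225, apex=12.740, x_land=74.839, impact vy=-15.802
  bounce: vy ← 0.63·15.802 = 9.955
Arc 3: start y=0.000, vy=9.955 → t=2.032, apex=5.056, x_land=94.079, impact vy=-9.955
  bounce: vy ← 0.63·9.955 = 6.272
Arc 4: start y=0.000, vy=6.272 → t=1.280, apex=2.007, x_land=106.200, impact vy=-6.272
  bounce: vy ← 0.63·6.272 = 3.951
Arc 5: start y=0.000, vy=3.951 → t=0.806, apex=0.797, x_land=113.836, impact vy=-3.951
  bounce: vy ← 0.63·3.951 = 2.489
Arc 6: start y=0.000, vy=2.489 → t=0.508, apex=0.316, x_land=118.647, impact vy=-2.489
  bounce: vy ← 0.63·2.489 = 1.568

1 4.678 32.099 44.299
2 3.225 12.740 74.839
3 2.032 5.056 94.079
4 1.280 2.007 106.200
5 0.806 0.797 113.836
6 0.508 0.316 118.647
final: 118.647 1.568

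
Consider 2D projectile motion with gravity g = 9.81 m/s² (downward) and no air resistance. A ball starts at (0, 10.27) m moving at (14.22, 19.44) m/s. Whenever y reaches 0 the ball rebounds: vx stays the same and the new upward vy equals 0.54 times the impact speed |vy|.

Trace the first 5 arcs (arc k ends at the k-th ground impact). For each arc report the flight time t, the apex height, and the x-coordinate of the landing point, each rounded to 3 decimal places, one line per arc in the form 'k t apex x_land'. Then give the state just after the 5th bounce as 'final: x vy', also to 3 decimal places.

1 4.435 29.532 63.071
2 2.650 8.611 100.754
3 1.431 2.511 121.103
4 0.773 0.732 132.091
5 0.417 0.214 138.025
final: 138.025 1.105

Arc 1: start y=10.270, vy=19.440 → t=4.435, apex=29.532, x_land=63.071, impact vy=-24.071
  bounce: vy ← 0.54·24.071 = 12.998
Arc 2: start y=0.000, vy=12.998 → t=2.650, apex=8.611, x_land=100.754, impact vy=-12.998
  bounce: vy ← 0.54·12.998 = 7.019
Arc 3: start y=0.000, vy=7.019 → t=1.431, apex=2.511, x_land=121.103, impact vy=-7.019
  bounce: vy ← 0.54·7.019 = 3.790
Arc 4: start y=0.000, vy=3.790 → t=0.773, apex=0.732, x_land=132.091, impact vy=-3.790
  bounce: vy ← 0.54·3.790 = 2.047
Arc 5: start y=0.000, vy=2.047 → t=0.417, apex=0.214, x_land=138.025, impact vy=-2.047
  bounce: vy ← 0.54·2.047 = 1.105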